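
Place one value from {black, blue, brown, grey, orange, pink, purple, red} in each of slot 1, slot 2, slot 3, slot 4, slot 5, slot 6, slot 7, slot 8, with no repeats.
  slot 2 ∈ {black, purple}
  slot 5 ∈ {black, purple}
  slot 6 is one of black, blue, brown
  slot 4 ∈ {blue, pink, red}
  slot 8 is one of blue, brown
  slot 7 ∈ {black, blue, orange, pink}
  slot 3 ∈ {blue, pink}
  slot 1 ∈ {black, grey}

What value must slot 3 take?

pink

The 8 variables draw from only 8 values {black, blue, brown, grey, orange, pink, purple, red}, so each is used; only slot 1 can be grey, hence slot 1 = grey.
The 7 still-open variables together cover exactly {black, blue, brown, orange, pink, purple, red} — 7 values for 7 variables — and orange appears only in slot 7's list, so slot 7 = orange.
The 6 still-open variables together cover exactly {black, blue, brown, pink, purple, red} — 6 values for 6 variables — and red appears only in slot 4's list, so slot 4 = red.
The 5 still-open variables together cover exactly {black, blue, brown, pink, purple} — 5 values for 5 variables — and pink appears only in slot 3's list, so slot 3 = pink.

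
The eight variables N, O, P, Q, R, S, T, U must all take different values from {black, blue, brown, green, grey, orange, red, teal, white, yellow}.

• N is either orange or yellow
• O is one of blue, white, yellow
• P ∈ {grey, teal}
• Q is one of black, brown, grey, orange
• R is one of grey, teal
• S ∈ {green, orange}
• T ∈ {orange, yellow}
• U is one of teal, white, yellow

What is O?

blue

N and T share exactly the 2 values {orange, yellow}; by pigeonhole those values go to them, so strike orange, yellow from O, Q, S, U.
S has just one choice, so S = green.
P and R between them cover only {grey, teal} — a naked pair. Remove those values from Q, U.
U has just one choice, so U = white. Eliminate white elsewhere: O.
So O = blue.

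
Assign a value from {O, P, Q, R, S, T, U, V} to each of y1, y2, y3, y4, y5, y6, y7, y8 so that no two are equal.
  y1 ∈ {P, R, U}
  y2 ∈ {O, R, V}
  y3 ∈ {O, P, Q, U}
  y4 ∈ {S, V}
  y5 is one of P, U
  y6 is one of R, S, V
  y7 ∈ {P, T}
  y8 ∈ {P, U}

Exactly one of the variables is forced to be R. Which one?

y1

Among the 8 variables, Q fits only y3 (and all 8 values in {O, P, Q, R, S, T, U, V} must be used), so y3 = Q.
Among the 7 still-open variables, O fits only y2 (and all 7 values in {O, P, R, S, T, U, V} must be used), so y2 = O.
The 6 still-open variables together cover exactly {P, R, S, T, U, V} — 6 values for 6 variables — and T appears only in y7's list, so y7 = T.
y5 and y8 between them cover only {P, U} — a naked pair. Remove those values from y1.
So R goes to y1.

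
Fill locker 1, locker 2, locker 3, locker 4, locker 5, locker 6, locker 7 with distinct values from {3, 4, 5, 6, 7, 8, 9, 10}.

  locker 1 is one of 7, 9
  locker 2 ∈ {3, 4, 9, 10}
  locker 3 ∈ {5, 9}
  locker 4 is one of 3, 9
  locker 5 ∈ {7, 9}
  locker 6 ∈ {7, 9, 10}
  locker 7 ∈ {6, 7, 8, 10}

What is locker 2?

locker 1 and locker 5 share exactly the 2 values {7, 9}; by pigeonhole those values go to them, so strike 7, 9 from locker 2, locker 3, locker 4, locker 6, locker 7.
locker 3 must be 5 (only option left).
That leaves locker 4 = 3. So locker 2 can't be 3.
locker 6 must be 10 (only option left). Eliminate 10 elsewhere: locker 2, locker 7.
So locker 2 = 4.

4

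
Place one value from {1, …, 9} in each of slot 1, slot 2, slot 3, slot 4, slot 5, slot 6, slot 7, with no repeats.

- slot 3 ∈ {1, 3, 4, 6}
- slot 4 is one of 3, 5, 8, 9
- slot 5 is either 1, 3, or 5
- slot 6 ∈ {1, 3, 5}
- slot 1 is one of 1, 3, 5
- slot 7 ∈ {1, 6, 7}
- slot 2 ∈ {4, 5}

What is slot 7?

7

slot 1, slot 5, slot 6 between them cover only {1, 3, 5} — a naked triple. Remove those values from slot 2, slot 3, slot 4, slot 7.
slot 2's domain is down to {4}, so slot 2 = 4. Eliminate 4 elsewhere: slot 3.
slot 3's domain is down to {6}, so slot 3 = 6. Strike 6 from slot 7.
So slot 7 = 7.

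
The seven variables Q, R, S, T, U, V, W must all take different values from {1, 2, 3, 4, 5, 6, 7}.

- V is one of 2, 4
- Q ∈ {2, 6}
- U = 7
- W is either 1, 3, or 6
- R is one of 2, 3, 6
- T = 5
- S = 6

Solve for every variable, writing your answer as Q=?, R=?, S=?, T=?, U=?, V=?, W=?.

S's domain is down to {6}, so S = 6. Eliminate 6 elsewhere: Q, R, W.
T must be 5 (only option left).
U has just one choice, so U = 7.
Q has just one choice, so Q = 2. Remove 2 from R, V.
R must be 3 (only option left). Remove 3 from W.
V has just one choice, so V = 4.
That leaves W = 1.

Q=2, R=3, S=6, T=5, U=7, V=4, W=1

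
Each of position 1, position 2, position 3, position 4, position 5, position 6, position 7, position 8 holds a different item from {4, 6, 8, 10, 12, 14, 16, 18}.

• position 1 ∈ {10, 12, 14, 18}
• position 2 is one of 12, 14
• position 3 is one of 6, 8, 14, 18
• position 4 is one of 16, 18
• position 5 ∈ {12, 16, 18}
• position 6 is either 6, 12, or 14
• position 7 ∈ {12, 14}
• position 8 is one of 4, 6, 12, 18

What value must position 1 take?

The 8 variables draw from only 8 values {4, 6, 8, 10, 12, 14, 16, 18}, so each is used; only position 8 can be 4, hence position 8 = 4.
Among the 7 still-open variables, 8 fits only position 3 (and all 7 values in {6, 8, 10, 12, 14, 16, 18} must be used), so position 3 = 8.
The 6 still-open variables together cover exactly {6, 10, 12, 14, 16, 18} — 6 values for 6 variables — and 6 appears only in position 6's list, so position 6 = 6.
Among the 5 still-open variables, 10 fits only position 1 (and all 5 values in {10, 12, 14, 16, 18} must be used), so position 1 = 10.

10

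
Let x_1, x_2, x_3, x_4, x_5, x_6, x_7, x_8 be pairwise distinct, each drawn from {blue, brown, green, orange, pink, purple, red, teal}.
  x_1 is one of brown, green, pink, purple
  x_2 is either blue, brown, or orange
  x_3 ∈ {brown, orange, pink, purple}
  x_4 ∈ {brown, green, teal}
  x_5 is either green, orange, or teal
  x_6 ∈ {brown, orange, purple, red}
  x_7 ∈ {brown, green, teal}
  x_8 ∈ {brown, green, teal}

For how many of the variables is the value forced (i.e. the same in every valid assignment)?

3

Among the 8 variables, blue fits only x_2 (and all 8 values in {blue, brown, green, orange, pink, purple, red, teal} must be used), so x_2 = blue.
The 7 still-open variables together cover exactly {brown, green, orange, pink, purple, red, teal} — 7 values for 7 variables — and red appears only in x_6's list, so x_6 = red.
x_4, x_7, x_8 share exactly the 3 values {brown, green, teal}; by pigeonhole those values go to them, so strike brown, green, teal from x_1, x_3, x_5.
x_5 must be orange (only option left). So x_3 can't be orange.
Determined: x_2=blue, x_5=orange, x_6=red. The other variables each still have more than one consistent value. That makes 3.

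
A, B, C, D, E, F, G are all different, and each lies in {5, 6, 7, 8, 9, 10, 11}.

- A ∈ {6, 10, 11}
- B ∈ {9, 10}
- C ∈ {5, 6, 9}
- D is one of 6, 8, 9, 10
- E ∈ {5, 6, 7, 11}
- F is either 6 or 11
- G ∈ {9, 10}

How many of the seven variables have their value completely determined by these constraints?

The 7 variables together cover exactly {5, 6, 7, 8, 9, 10, 11} — 7 values for 7 variables — and 7 appears only in E's list, so E = 7.
The 6 still-open variables together cover exactly {5, 6, 8, 9, 10, 11} — 6 values for 6 variables — and 5 appears only in C's list, so C = 5.
The 5 still-open variables together cover exactly {6, 8, 9, 10, 11} — 5 values for 5 variables — and 8 appears only in D's list, so D = 8.
B and G share exactly the 2 values {9, 10}; by pigeonhole those values go to them, so strike 9, 10 from A.
Determined: C=5, D=8, E=7. The other variables each still have more than one consistent value. That makes 3.

3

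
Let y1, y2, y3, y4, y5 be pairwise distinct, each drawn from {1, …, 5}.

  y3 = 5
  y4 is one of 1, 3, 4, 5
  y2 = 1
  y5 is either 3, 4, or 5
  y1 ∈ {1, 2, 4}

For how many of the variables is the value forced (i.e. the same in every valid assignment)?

3

y2's domain is down to {1}, so y2 = 1. Strike 1 from y1, y4.
y3 has just one choice, so y3 = 5. So y4, y5 can't be 5.
Among the 3 still-open variables, 2 fits only y1 (and all 3 values in {2, 3, 4} must be used), so y1 = 2.
Determined: y1=2, y2=1, y3=5. The other variables each still have more than one consistent value. That makes 3.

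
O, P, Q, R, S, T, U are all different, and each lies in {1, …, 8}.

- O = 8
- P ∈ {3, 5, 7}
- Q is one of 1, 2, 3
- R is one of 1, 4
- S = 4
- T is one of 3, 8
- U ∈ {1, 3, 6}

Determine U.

6

O's domain is down to {8}, so O = 8. So T can't be 8.
S's domain is down to {4}, so S = 4. Eliminate 4 elsewhere: R.
T must be 3 (only option left). So P, Q, U can't be 3.
That leaves R = 1. Remove 1 from Q, U.
So U = 6.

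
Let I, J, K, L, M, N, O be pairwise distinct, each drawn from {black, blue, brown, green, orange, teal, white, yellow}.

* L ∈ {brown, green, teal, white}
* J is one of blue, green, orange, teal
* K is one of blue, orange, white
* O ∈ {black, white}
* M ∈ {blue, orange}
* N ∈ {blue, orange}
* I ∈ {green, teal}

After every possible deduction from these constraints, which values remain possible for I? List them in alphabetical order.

green, teal

The 7 variables draw from only 7 values {black, blue, brown, green, orange, teal, white}, so each is used; only O can be black, hence O = black.
Among the 6 still-open variables, brown fits only L (and all 6 values in {blue, brown, green, orange, teal, white} must be used), so L = brown.
The 5 still-open variables together cover exactly {blue, green, orange, teal, white} — 5 values for 5 variables — and white appears only in K's list, so K = white.
M and N between them cover only {blue, orange} — a naked pair. Remove those values from J.
No further eliminations apply; I can still be any of green, teal.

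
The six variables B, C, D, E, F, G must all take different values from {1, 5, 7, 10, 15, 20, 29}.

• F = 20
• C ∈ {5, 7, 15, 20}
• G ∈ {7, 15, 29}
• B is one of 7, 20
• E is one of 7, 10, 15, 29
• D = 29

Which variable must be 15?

D must be 29 (only option left). Strike 29 from E, G.
F has just one choice, so F = 20. Strike 20 from B, C.
B's domain is down to {7}, so B = 7. Eliminate 7 elsewhere: C, E, G.
So 15 goes to G.

G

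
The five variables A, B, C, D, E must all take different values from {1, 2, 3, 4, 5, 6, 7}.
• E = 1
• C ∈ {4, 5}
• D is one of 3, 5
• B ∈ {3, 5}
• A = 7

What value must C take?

4

A must be 7 (only option left).
E's domain is down to {1}, so E = 1.
The 3 still-open variables draw from only 3 values {3, 4, 5}, so each is used; only C can be 4, hence C = 4.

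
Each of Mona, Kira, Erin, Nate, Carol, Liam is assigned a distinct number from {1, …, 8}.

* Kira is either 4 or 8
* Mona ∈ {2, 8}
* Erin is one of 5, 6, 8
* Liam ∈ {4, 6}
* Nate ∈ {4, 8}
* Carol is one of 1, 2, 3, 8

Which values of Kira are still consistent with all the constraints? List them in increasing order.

4, 8

Kira and Nate share exactly the 2 values {4, 8}; by pigeonhole those values go to them, so strike 4, 8 from Mona, Erin, Carol, Liam.
That leaves Mona = 2. So Carol can't be 2.
Liam must be 6 (only option left). So Erin can't be 6.
That leaves Erin = 5.
No further eliminations apply; Kira can still be any of 4, 8.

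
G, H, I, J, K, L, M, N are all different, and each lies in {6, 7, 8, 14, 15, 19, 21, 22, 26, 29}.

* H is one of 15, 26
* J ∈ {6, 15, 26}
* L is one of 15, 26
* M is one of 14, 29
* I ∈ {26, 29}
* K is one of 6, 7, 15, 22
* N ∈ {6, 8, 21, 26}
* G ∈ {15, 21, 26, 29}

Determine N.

8

H and L share exactly the 2 values {15, 26}; by pigeonhole those values go to them, so strike 15, 26 from G, I, J, K, N.
I's domain is down to {29}, so I = 29. Strike 29 from G, M.
That leaves J = 6. So K, N can't be 6.
M has just one choice, so M = 14.
G has just one choice, so G = 21. So N can't be 21.
So N = 8.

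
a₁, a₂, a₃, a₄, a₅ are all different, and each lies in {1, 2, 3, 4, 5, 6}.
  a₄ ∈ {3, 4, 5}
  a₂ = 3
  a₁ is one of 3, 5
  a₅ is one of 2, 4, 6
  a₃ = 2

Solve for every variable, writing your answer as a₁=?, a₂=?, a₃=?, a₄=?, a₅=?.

a₁=5, a₂=3, a₃=2, a₄=4, a₅=6

a₂ must be 3 (only option left). Remove 3 from a₁, a₄.
a₃ has just one choice, so a₃ = 2. So a₅ can't be 2.
a₁ has just one choice, so a₁ = 5. Remove 5 from a₄.
a₄ must be 4 (only option left). So a₅ can't be 4.
That leaves a₅ = 6.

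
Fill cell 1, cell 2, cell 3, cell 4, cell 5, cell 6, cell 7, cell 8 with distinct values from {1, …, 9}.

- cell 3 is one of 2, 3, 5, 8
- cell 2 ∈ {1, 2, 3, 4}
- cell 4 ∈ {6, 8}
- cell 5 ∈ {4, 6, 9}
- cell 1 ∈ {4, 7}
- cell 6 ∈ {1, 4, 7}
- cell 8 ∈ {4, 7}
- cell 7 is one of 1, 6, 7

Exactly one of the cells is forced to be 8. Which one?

cell 1 and cell 8 between them cover only {4, 7} — a naked pair. Remove those values from cell 2, cell 5, cell 6, cell 7.
That leaves cell 6 = 1. So cell 2, cell 7 can't be 1.
cell 7 has just one choice, so cell 7 = 6. Eliminate 6 elsewhere: cell 4, cell 5.
So 8 goes to cell 4.

cell 4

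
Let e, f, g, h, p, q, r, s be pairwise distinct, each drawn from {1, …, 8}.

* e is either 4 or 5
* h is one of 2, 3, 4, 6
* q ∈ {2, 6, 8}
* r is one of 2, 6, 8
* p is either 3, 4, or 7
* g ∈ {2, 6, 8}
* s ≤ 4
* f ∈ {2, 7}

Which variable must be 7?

f

The 8 variables together cover exactly {1, 2, 3, 4, 5, 6, 7, 8} — 8 values for 8 variables — and 1 appears only in s's list, so s = 1.
The 7 still-open variables together cover exactly {2, 3, 4, 5, 6, 7, 8} — 7 values for 7 variables — and 5 appears only in e's list, so e = 5.
The 3 variables g, q, r are confined to {2, 6, 8}, which locks those values in; drop them from f, h.
So 7 goes to f.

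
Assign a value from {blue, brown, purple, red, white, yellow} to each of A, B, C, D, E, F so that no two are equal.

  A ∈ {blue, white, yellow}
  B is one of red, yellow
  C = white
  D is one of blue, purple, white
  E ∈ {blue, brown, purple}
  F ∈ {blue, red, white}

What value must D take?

purple

C must be white (only option left). Remove white from A, D, F.
The 5 still-open variables draw from only 5 values {blue, brown, purple, red, yellow}, so each is used; only E can be brown, hence E = brown.
Among the 4 still-open variables, purple fits only D (and all 4 values in {blue, purple, red, yellow} must be used), so D = purple.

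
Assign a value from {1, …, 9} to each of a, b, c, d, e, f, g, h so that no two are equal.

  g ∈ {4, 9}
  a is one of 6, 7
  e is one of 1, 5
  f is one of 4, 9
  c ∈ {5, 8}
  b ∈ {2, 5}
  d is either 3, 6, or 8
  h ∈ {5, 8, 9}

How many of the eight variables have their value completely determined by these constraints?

2

f and g between them cover only {4, 9} — a naked pair. Remove those values from h.
The 2 variables c and h are confined to {5, 8}, which locks those values in; drop them from b, d, e.
b's domain is down to {2}, so b = 2.
e must be 1 (only option left).
Determined: b=2, e=1. The other variables each still have more than one consistent value. That makes 2.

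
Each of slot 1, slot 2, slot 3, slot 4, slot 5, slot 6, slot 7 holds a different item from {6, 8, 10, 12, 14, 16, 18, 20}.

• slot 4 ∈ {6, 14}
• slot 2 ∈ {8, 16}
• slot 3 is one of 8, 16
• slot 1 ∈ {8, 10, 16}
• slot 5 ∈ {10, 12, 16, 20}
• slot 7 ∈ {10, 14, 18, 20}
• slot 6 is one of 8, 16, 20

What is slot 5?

The 2 variables slot 2 and slot 3 are confined to {8, 16}, which locks those values in; drop them from slot 1, slot 5, slot 6.
slot 1's domain is down to {10}, so slot 1 = 10. Eliminate 10 elsewhere: slot 5, slot 7.
slot 6 has just one choice, so slot 6 = 20. Strike 20 from slot 5, slot 7.
So slot 5 = 12.

12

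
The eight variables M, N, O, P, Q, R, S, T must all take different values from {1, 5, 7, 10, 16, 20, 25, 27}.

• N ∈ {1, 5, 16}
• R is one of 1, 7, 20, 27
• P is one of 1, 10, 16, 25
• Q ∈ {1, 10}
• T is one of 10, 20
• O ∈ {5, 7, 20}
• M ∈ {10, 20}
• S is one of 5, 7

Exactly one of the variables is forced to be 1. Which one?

Q

The 8 variables draw from only 8 values {1, 5, 7, 10, 16, 20, 25, 27}, so each is used; only P can be 25, hence P = 25.
The 7 still-open variables together cover exactly {1, 5, 7, 10, 16, 20, 27} — 7 values for 7 variables — and 16 appears only in N's list, so N = 16.
The 6 still-open variables draw from only 6 values {1, 5, 7, 10, 20, 27}, so each is used; only R can be 27, hence R = 27.
Among the 5 still-open variables, 1 fits only Q (and all 5 values in {1, 5, 7, 10, 20} must be used), so Q = 1.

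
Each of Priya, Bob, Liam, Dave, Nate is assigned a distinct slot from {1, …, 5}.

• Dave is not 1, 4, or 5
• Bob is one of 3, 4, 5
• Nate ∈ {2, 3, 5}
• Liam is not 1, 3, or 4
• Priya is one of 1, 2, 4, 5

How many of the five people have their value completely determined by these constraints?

2

The 5 variables draw from only 5 values {1, 2, 3, 4, 5}, so each is used; only Priya can be 1, hence Priya = 1.
Among the 4 still-open variables, 4 fits only Bob (and all 4 values in {2, 3, 4, 5} must be used), so Bob = 4.
Determined: Priya=1, Bob=4. The other people each still have more than one consistent value. That makes 2.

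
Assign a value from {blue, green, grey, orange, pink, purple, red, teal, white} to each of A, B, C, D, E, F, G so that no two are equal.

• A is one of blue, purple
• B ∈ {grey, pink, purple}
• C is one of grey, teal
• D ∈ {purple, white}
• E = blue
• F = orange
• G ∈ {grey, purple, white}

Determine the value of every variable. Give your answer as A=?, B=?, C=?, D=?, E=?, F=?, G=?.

A=purple, B=pink, C=teal, D=white, E=blue, F=orange, G=grey

E has just one choice, so E = blue. Eliminate blue elsewhere: A.
That leaves F = orange.
A has just one choice, so A = purple. Strike purple from B, D, G.
D has just one choice, so D = white. Eliminate white elsewhere: G.
G's domain is down to {grey}, so G = grey. Strike grey from B, C.
B must be pink (only option left).
C must be teal (only option left).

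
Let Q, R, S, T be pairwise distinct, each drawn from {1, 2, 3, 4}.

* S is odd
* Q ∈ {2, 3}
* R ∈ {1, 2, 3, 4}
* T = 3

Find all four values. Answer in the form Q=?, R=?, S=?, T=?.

T has just one choice, so T = 3. Remove 3 from Q, R, S.
Q must be 2 (only option left). Strike 2 from R.
S must be 1 (only option left). Eliminate 1 elsewhere: R.
R's domain is down to {4}, so R = 4.

Q=2, R=4, S=1, T=3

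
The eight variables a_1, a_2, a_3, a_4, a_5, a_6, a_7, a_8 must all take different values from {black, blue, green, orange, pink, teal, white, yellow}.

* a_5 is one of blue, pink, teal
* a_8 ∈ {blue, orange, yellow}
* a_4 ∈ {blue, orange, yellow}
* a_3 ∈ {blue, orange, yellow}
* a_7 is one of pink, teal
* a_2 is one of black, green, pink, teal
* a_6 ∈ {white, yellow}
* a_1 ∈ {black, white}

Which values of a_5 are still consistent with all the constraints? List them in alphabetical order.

Among the 8 variables, green fits only a_2 (and all 8 values in {black, blue, green, orange, pink, teal, white, yellow} must be used), so a_2 = green.
The 7 still-open variables together cover exactly {black, blue, orange, pink, teal, white, yellow} — 7 values for 7 variables — and black appears only in a_1's list, so a_1 = black.
The 6 still-open variables together cover exactly {blue, orange, pink, teal, white, yellow} — 6 values for 6 variables — and white appears only in a_6's list, so a_6 = white.
a_3, a_4, a_8 between them cover only {blue, orange, yellow} — a naked triple. Remove those values from a_5.
No further eliminations apply; a_5 can still be any of pink, teal.

pink, teal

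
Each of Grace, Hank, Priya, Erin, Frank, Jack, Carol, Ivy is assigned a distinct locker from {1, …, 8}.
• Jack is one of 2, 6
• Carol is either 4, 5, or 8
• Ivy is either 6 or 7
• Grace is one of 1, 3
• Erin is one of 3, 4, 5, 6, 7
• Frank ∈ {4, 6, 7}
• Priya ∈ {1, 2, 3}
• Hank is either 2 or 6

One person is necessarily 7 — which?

The 8 variables together cover exactly {1, 2, 3, 4, 5, 6, 7, 8} — 8 values for 8 variables — and 8 appears only in Carol's list, so Carol = 8.
Among the 7 still-open variables, 5 fits only Erin (and all 7 values in {1, 2, 3, 4, 5, 6, 7} must be used), so Erin = 5.
The 6 still-open variables together cover exactly {1, 2, 3, 4, 6, 7} — 6 values for 6 variables — and 4 appears only in Frank's list, so Frank = 4.
The 5 still-open variables draw from only 5 values {1, 2, 3, 6, 7}, so each is used; only Ivy can be 7, hence Ivy = 7.

Ivy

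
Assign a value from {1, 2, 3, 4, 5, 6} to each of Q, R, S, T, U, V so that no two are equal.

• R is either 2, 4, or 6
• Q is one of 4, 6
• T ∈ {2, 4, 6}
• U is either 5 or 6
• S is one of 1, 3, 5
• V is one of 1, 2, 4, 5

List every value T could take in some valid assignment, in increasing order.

Among the 6 variables, 3 fits only S (and all 6 values in {1, 2, 3, 4, 5, 6} must be used), so S = 3.
Among the 5 still-open variables, 1 fits only V (and all 5 values in {1, 2, 4, 5, 6} must be used), so V = 1.
The 4 still-open variables together cover exactly {2, 4, 5, 6} — 4 values for 4 variables — and 5 appears only in U's list, so U = 5.
No further eliminations apply; T can still be any of 2, 4, 6.

2, 4, 6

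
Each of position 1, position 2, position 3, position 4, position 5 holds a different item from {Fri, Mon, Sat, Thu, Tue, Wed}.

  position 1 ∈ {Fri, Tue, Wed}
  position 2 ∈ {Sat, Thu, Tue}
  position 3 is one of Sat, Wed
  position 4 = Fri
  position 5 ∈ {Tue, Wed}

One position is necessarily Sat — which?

position 4 must be Fri (only option left). Remove Fri from position 1.
The 4 still-open variables together cover exactly {Sat, Thu, Tue, Wed} — 4 values for 4 variables — and Thu appears only in position 2's list, so position 2 = Thu.
Among the 3 still-open variables, Sat fits only position 3 (and all 3 values in {Sat, Tue, Wed} must be used), so position 3 = Sat.

position 3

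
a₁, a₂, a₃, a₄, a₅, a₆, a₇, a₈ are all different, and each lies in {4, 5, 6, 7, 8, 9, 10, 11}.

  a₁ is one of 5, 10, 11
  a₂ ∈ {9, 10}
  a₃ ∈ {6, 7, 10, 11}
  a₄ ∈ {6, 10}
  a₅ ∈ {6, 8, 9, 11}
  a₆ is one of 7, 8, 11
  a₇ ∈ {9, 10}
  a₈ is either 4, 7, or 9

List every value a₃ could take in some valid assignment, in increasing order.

7, 11

The 8 variables draw from only 8 values {4, 5, 6, 7, 8, 9, 10, 11}, so each is used; only a₈ can be 4, hence a₈ = 4.
Among the 7 still-open variables, 5 fits only a₁ (and all 7 values in {5, 6, 7, 8, 9, 10, 11} must be used), so a₁ = 5.
The 2 variables a₂ and a₇ are confined to {9, 10}, which locks those values in; drop them from a₃, a₄, a₅.
a₄ must be 6 (only option left). Eliminate 6 elsewhere: a₃, a₅.
No further eliminations apply; a₃ can still be any of 7, 11.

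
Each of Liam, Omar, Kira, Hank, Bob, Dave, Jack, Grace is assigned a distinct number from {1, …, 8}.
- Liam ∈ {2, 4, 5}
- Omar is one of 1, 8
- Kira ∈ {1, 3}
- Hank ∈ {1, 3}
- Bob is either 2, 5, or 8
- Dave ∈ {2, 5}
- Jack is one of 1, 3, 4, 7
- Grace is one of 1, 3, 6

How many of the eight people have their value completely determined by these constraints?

4

Among the 8 variables, 6 fits only Grace (and all 8 values in {1, 2, 3, 4, 5, 6, 7, 8} must be used), so Grace = 6.
The 7 still-open variables together cover exactly {1, 2, 3, 4, 5, 7, 8} — 7 values for 7 variables — and 7 appears only in Jack's list, so Jack = 7.
The 6 still-open variables draw from only 6 values {1, 2, 3, 4, 5, 8}, so each is used; only Liam can be 4, hence Liam = 4.
Kira and Hank share exactly the 2 values {1, 3}; by pigeonhole those values go to them, so strike 1, 3 from Omar.
Omar must be 8 (only option left). Eliminate 8 elsewhere: Bob.
Determined: Liam=4, Omar=8, Jack=7, Grace=6. The other people each still have more than one consistent value. That makes 4.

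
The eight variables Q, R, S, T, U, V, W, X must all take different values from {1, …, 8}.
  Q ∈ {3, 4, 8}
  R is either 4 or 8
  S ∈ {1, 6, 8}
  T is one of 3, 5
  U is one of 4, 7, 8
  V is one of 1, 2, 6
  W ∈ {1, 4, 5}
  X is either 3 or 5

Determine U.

7

Among the 8 variables, 2 fits only V (and all 8 values in {1, 2, 3, 4, 5, 6, 7, 8} must be used), so V = 2.
Among the 7 still-open variables, 6 fits only S (and all 7 values in {1, 3, 4, 5, 6, 7, 8} must be used), so S = 6.
Among the 6 still-open variables, 1 fits only W (and all 6 values in {1, 3, 4, 5, 7, 8} must be used), so W = 1.
The 5 still-open variables together cover exactly {3, 4, 5, 7, 8} — 5 values for 5 variables — and 7 appears only in U's list, so U = 7.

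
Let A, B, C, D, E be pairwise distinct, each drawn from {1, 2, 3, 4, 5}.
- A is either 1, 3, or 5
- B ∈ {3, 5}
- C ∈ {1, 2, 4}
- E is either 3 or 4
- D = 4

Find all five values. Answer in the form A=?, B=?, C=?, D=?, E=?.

A=1, B=5, C=2, D=4, E=3

D must be 4 (only option left). Eliminate 4 elsewhere: C, E.
E has just one choice, so E = 3. Remove 3 from A, B.
B must be 5 (only option left). Eliminate 5 elsewhere: A.
That leaves A = 1. Eliminate 1 elsewhere: C.
C's domain is down to {2}, so C = 2.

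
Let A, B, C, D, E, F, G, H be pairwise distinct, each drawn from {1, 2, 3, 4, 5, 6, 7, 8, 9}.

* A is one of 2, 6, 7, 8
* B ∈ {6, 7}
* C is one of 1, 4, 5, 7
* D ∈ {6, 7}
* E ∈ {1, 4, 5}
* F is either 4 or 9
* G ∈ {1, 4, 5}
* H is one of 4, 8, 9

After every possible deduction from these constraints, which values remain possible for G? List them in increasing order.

The 8 variables together cover exactly {1, 2, 4, 5, 6, 7, 8, 9} — 8 values for 8 variables — and 2 appears only in A's list, so A = 2.
Among the 7 still-open variables, 8 fits only H (and all 7 values in {1, 4, 5, 6, 7, 8, 9} must be used), so H = 8.
The 6 still-open variables draw from only 6 values {1, 4, 5, 6, 7, 9}, so each is used; only F can be 9, hence F = 9.
The 2 variables B and D are confined to {6, 7}, which locks those values in; drop them from C.
No further eliminations apply; G can still be any of 1, 4, 5.

1, 4, 5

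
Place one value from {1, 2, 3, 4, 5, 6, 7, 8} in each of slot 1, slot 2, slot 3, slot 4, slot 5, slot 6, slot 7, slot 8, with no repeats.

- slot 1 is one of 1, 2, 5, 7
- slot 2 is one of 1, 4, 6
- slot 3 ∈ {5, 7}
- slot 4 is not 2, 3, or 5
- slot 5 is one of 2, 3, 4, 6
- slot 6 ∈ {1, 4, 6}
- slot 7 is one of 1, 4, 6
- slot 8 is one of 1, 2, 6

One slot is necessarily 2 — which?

Among the 8 variables, 3 fits only slot 5 (and all 8 values in {1, 2, 3, 4, 5, 6, 7, 8} must be used), so slot 5 = 3.
The 7 still-open variables draw from only 7 values {1, 2, 4, 5, 6, 7, 8}, so each is used; only slot 4 can be 8, hence slot 4 = 8.
The 3 variables slot 2, slot 6, slot 7 are confined to {1, 4, 6}, which locks those values in; drop them from slot 1, slot 8.
So 2 goes to slot 8.

slot 8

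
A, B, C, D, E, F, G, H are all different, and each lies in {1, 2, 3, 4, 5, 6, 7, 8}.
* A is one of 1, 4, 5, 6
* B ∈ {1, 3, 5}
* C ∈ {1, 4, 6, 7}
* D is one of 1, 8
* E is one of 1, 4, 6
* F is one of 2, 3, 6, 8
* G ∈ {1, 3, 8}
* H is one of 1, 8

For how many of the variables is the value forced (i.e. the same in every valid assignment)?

The 8 variables together cover exactly {1, 2, 3, 4, 5, 6, 7, 8} — 8 values for 8 variables — and 2 appears only in F's list, so F = 2.
Among the 7 still-open variables, 7 fits only C (and all 7 values in {1, 3, 4, 5, 6, 7, 8} must be used), so C = 7.
D and H share exactly the 2 values {1, 8}; by pigeonhole those values go to them, so strike 1, 8 from A, B, E, G.
That leaves G = 3. So B can't be 3.
That leaves B = 5. So A can't be 5.
Determined: B=5, C=7, F=2, G=3. The other variables each still have more than one consistent value. That makes 4.

4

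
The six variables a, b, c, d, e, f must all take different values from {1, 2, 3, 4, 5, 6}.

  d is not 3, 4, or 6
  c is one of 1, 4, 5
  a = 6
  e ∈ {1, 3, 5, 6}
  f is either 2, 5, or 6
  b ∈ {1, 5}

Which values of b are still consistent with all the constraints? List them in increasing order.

1, 5

a has just one choice, so a = 6. Eliminate 6 elsewhere: e, f.
The 5 still-open variables draw from only 5 values {1, 2, 3, 4, 5}, so each is used; only e can be 3, hence e = 3.
The 4 still-open variables draw from only 4 values {1, 2, 4, 5}, so each is used; only c can be 4, hence c = 4.
No further eliminations apply; b can still be any of 1, 5.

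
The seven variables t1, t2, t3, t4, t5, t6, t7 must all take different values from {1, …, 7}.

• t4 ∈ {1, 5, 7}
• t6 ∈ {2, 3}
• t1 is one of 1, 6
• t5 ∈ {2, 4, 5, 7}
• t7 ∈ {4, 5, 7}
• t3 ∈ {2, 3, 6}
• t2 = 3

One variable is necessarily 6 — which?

t2's domain is down to {3}, so t2 = 3. Strike 3 from t3, t6.
t6 must be 2 (only option left). Eliminate 2 elsewhere: t3, t5.
So 6 goes to t3.

t3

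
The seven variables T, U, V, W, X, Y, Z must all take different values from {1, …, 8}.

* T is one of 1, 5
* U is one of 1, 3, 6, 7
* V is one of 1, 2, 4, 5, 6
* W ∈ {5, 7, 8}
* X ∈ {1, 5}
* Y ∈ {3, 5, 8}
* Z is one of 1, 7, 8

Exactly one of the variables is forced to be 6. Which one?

U

The 2 variables T and X are confined to {1, 5}, which locks those values in; drop them from U, V, W, Y, Z.
W and Z between them cover only {7, 8} — a naked pair. Remove those values from U, Y.
Y has just one choice, so Y = 3. Strike 3 from U.
So 6 goes to U.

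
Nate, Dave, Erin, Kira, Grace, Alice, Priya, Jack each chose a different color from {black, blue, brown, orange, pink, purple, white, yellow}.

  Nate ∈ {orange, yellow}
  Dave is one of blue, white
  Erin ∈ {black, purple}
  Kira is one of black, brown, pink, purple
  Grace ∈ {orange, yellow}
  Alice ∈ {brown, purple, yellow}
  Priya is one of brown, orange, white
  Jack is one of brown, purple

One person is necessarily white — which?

Priya

The 8 variables draw from only 8 values {black, blue, brown, orange, pink, purple, white, yellow}, so each is used; only Dave can be blue, hence Dave = blue.
The 7 still-open variables together cover exactly {black, brown, orange, pink, purple, white, yellow} — 7 values for 7 variables — and pink appears only in Kira's list, so Kira = pink.
The 6 still-open variables draw from only 6 values {black, brown, orange, purple, white, yellow}, so each is used; only Erin can be black, hence Erin = black.
Among the 5 still-open variables, white fits only Priya (and all 5 values in {brown, orange, purple, white, yellow} must be used), so Priya = white.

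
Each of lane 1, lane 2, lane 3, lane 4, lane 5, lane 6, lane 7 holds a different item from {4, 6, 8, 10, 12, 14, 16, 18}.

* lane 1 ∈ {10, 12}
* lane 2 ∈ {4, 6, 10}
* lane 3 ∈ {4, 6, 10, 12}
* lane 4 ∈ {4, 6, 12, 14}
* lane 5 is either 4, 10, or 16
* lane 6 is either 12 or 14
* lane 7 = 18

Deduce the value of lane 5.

lane 7's domain is down to {18}, so lane 7 = 18.
The 6 still-open variables draw from only 6 values {4, 6, 10, 12, 14, 16}, so each is used; only lane 5 can be 16, hence lane 5 = 16.

16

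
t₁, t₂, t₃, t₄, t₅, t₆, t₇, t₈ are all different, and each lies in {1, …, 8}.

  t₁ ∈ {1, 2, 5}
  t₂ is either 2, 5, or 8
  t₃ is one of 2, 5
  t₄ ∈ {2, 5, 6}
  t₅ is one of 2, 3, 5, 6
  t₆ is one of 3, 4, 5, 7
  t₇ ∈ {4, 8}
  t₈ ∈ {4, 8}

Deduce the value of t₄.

6

Among the 8 variables, 1 fits only t₁ (and all 8 values in {1, 2, 3, 4, 5, 6, 7, 8} must be used), so t₁ = 1.
Among the 7 still-open variables, 7 fits only t₆ (and all 7 values in {2, 3, 4, 5, 6, 7, 8} must be used), so t₆ = 7.
The 6 still-open variables draw from only 6 values {2, 3, 4, 5, 6, 8}, so each is used; only t₅ can be 3, hence t₅ = 3.
Among the 5 still-open variables, 6 fits only t₄ (and all 5 values in {2, 4, 5, 6, 8} must be used), so t₄ = 6.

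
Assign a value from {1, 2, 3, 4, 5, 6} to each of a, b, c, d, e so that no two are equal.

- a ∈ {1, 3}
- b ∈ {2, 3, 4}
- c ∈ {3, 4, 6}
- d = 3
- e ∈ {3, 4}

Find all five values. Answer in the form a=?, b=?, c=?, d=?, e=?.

d has just one choice, so d = 3. Strike 3 from a, b, c, e.
That leaves e = 4. Strike 4 from b, c.
That leaves a = 1.
b's domain is down to {2}, so b = 2.
c's domain is down to {6}, so c = 6.

a=1, b=2, c=6, d=3, e=4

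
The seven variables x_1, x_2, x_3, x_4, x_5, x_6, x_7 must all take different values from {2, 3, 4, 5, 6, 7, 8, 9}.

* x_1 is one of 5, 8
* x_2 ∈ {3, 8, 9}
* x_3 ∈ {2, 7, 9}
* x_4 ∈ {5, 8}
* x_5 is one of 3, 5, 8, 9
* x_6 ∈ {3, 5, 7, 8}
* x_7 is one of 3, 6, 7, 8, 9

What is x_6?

7

The 7 variables together cover exactly {2, 3, 5, 6, 7, 8, 9} — 7 values for 7 variables — and 2 appears only in x_3's list, so x_3 = 2.
The 6 still-open variables draw from only 6 values {3, 5, 6, 7, 8, 9}, so each is used; only x_7 can be 6, hence x_7 = 6.
The 5 still-open variables draw from only 5 values {3, 5, 7, 8, 9}, so each is used; only x_6 can be 7, hence x_6 = 7.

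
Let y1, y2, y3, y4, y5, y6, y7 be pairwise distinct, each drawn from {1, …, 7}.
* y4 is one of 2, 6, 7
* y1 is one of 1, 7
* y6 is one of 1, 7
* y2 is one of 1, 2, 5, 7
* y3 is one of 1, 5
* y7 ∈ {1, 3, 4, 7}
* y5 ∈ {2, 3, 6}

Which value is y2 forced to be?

Among the 7 variables, 4 fits only y7 (and all 7 values in {1, 2, 3, 4, 5, 6, 7} must be used), so y7 = 4.
The 6 still-open variables together cover exactly {1, 2, 3, 5, 6, 7} — 6 values for 6 variables — and 3 appears only in y5's list, so y5 = 3.
Among the 5 still-open variables, 6 fits only y4 (and all 5 values in {1, 2, 5, 6, 7} must be used), so y4 = 6.
The 4 still-open variables draw from only 4 values {1, 2, 5, 7}, so each is used; only y2 can be 2, hence y2 = 2.

2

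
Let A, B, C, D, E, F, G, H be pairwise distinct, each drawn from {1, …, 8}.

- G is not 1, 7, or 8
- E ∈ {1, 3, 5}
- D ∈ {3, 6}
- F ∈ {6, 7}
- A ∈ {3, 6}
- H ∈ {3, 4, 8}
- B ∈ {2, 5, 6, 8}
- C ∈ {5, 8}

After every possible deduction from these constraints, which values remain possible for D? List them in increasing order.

The 8 variables draw from only 8 values {1, 2, 3, 4, 5, 6, 7, 8}, so each is used; only E can be 1, hence E = 1.
Among the 7 still-open variables, 7 fits only F (and all 7 values in {2, 3, 4, 5, 6, 7, 8} must be used), so F = 7.
A and D share exactly the 2 values {3, 6}; by pigeonhole those values go to them, so strike 3, 6 from B, G, H.
No further eliminations apply; D can still be any of 3, 6.

3, 6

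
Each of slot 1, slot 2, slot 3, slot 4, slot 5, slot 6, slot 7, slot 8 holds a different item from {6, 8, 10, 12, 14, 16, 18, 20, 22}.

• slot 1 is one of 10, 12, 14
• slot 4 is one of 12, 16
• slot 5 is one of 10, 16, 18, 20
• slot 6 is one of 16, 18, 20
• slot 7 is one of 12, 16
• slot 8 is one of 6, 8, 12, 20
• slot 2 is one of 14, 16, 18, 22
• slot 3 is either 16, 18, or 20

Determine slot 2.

slot 4 and slot 7 between them cover only {12, 16} — a naked pair. Remove those values from slot 1, slot 2, slot 3, slot 5, slot 6, slot 8.
slot 3 and slot 6 share exactly the 2 values {18, 20}; by pigeonhole those values go to them, so strike 18, 20 from slot 2, slot 5, slot 8.
That leaves slot 5 = 10. Remove 10 from slot 1.
slot 1 must be 14 (only option left). Remove 14 from slot 2.
So slot 2 = 22.

22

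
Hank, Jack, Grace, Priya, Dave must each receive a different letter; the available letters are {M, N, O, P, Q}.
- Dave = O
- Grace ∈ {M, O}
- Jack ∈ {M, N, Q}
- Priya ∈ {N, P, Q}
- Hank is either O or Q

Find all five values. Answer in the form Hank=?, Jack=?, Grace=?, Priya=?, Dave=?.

Hank=Q, Jack=N, Grace=M, Priya=P, Dave=O

Dave must be O (only option left). Remove O from Hank, Grace.
That leaves Hank = Q. Strike Q from Jack, Priya.
Grace's domain is down to {M}, so Grace = M. Eliminate M elsewhere: Jack.
Jack must be N (only option left). Strike N from Priya.
Priya's domain is down to {P}, so Priya = P.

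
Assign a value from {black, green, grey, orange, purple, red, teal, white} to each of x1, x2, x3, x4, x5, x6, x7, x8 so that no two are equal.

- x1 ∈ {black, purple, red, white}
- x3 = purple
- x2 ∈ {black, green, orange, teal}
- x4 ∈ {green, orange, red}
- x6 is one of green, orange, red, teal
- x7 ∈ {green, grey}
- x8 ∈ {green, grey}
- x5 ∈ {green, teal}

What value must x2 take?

black

x3 has just one choice, so x3 = purple. Eliminate purple elsewhere: x1.
The 7 still-open variables together cover exactly {black, green, grey, orange, red, teal, white} — 7 values for 7 variables — and white appears only in x1's list, so x1 = white.
The 6 still-open variables draw from only 6 values {black, green, grey, orange, red, teal}, so each is used; only x2 can be black, hence x2 = black.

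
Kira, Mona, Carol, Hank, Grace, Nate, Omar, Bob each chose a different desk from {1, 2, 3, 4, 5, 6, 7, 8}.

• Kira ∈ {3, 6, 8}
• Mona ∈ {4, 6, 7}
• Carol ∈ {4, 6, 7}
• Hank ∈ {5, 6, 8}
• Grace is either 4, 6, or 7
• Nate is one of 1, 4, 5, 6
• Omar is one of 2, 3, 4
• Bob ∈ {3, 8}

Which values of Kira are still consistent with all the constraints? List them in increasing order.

The 8 variables draw from only 8 values {1, 2, 3, 4, 5, 6, 7, 8}, so each is used; only Nate can be 1, hence Nate = 1.
Among the 7 still-open variables, 2 fits only Omar (and all 7 values in {2, 3, 4, 5, 6, 7, 8} must be used), so Omar = 2.
Among the 6 still-open variables, 5 fits only Hank (and all 6 values in {3, 4, 5, 6, 7, 8} must be used), so Hank = 5.
Mona, Carol, Grace between them cover only {4, 6, 7} — a naked triple. Remove those values from Kira.
No further eliminations apply; Kira can still be any of 3, 8.

3, 8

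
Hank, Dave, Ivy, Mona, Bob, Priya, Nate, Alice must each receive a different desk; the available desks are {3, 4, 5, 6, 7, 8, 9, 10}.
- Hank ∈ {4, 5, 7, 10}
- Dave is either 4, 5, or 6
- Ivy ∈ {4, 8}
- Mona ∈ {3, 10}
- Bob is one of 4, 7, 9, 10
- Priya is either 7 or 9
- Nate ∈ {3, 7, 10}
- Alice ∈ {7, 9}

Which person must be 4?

Bob

Among the 8 variables, 6 fits only Dave (and all 8 values in {3, 4, 5, 6, 7, 8, 9, 10} must be used), so Dave = 6.
The 7 still-open variables together cover exactly {3, 4, 5, 7, 8, 9, 10} — 7 values for 7 variables — and 5 appears only in Hank's list, so Hank = 5.
The 6 still-open variables together cover exactly {3, 4, 7, 8, 9, 10} — 6 values for 6 variables — and 8 appears only in Ivy's list, so Ivy = 8.
The 5 still-open variables together cover exactly {3, 4, 7, 9, 10} — 5 values for 5 variables — and 4 appears only in Bob's list, so Bob = 4.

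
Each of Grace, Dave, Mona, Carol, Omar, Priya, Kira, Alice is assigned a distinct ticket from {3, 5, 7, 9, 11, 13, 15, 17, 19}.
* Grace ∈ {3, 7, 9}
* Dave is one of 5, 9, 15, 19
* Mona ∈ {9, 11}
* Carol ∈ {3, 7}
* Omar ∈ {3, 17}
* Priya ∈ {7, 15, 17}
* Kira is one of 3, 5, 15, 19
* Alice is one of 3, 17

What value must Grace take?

9

Among the 8 variables, 11 fits only Mona (and all 8 values in {3, 5, 7, 9, 11, 15, 17, 19} must be used), so Mona = 11.
Omar and Alice between them cover only {3, 17} — a naked pair. Remove those values from Grace, Carol, Priya, Kira.
That leaves Carol = 7. Eliminate 7 elsewhere: Grace, Priya.
So Grace = 9.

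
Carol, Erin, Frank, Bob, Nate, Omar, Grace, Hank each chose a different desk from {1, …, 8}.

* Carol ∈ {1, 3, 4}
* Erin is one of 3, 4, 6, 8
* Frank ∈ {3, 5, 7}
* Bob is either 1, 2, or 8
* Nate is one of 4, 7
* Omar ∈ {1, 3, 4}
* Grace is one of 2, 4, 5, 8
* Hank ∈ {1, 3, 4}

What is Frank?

The 8 variables together cover exactly {1, 2, 3, 4, 5, 6, 7, 8} — 8 values for 8 variables — and 6 appears only in Erin's list, so Erin = 6.
Carol, Omar, Hank between them cover only {1, 3, 4} — a naked triple. Remove those values from Frank, Bob, Nate, Grace.
That leaves Nate = 7. Strike 7 from Frank.
So Frank = 5.

5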